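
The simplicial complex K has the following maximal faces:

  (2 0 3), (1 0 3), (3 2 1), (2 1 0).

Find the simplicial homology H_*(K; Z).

Fix the vertex order 0 < 1 < 2 < 3 and write every simplex with vertices in increasing order. Then dim K = 2 and the simplices of K are:

  0-simplices (4): [0], [1], [2], [3]
  1-simplices (6): [0,1], [0,2], [0,3], [1,2], [1,3], [2,3]
  2-simplices (4): [0,1,2], [0,1,3], [0,2,3], [1,2,3]

Hence C_0 ≅ Z^4, C_1 ≅ Z^6, C_2 ≅ Z^4.

Boundary ∂_1: C_1 → C_0 sends each edge [p,q] (with p < q) to q − p. For instance
  ∂[2,3] = [3] − [2].
The 4×6 boundary matrix has rank 3 and Smith normal form diag(1,1,1).

The boundary map ∂_2: C_2 → C_1 sends each 2-simplex [p,q,r] to [q,r] − [p,r] + [p,q]. For instance
  ∂[0,1,2] = [1,2] − [0,2] + [0,1],
  ∂[0,1,3] = [1,3] − [0,3] + [0,1].
The 6×4 boundary matrix has rank 3 and Smith normal form diag(1,1,1).

Now H_k = ker ∂_k / im ∂_{k+1}, so:

  H_0: rank C_0 − rank ∂_1 = 4 − 3 = 1, and the invariant factors of ∂_1 are all 1, so H_0 = Z.
  H_1: rank ker ∂_1 − rank ∂_2 = (6 − 3) − 3 = 0, and the invariant factors of ∂_2 are all 1, so H_1 = 0.
  H_2: rank ker ∂_2 − rank ∂_3 = (4 − 3) − 0 = 1, and there is no ∂_3, so H_2 = Z.

(K is a triangulation of the 2-sphere S^2.)

H_0 ≅ Z,  H_1 = 0,  H_2 ≅ Z.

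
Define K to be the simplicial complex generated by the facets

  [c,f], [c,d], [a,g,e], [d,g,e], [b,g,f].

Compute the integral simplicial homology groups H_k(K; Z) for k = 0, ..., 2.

We work with the vertex ordering a < b < c < d < e < f < g. The simplices of K, each written with vertices in increasing order, are:

  0-simplices (7): a, b, c, d, e, f, g
  1-simplices (10): ae, ag, bf, bg, cd, cf, de, dg, eg, fg
  2-simplices (3): aeg, bfg, deg

giving chain groups C_0 ≅ Z^7, C_1 ≅ Z^10, C_2 ≅ Z^3.

∂_1: C_1 → C_0 maps an edge to its endpoints' difference, ∂[p,q] = q − p. For instance
  ∂fg = g − f.
As a 7×10 matrix over Z this has rank 6, with invariant factors (1,1,1,1,1,1).

∂_2: C_2 → C_1 acts by ∂[p,q,r] = [q,r] − [p,r] + [p,q]. For instance
  ∂aeg = eg − ag + ae,
  ∂deg = eg − dg + de.
The resulting 10×3 matrix has rank 3, and its Smith normal form has invariant factors (1,1,1).

Now H_k = ker ∂_k / im ∂_{k+1}, so:

  H_0: rank C_0 − rank ∂_1 = 7 − 6 = 1, and the invariant factors of ∂_1 are all 1, so H_0 = Z.
  H_1: rank ker ∂_1 − rank ∂_2 = (10 − 6) − 3 = 1, and the invariant factors of ∂_2 are all 1, so H_1 = Z.
  H_2: rank ker ∂_2 − rank ∂_3 = (3 − 3) − 0 = 0, and there is no ∂_3, so H_2 = 0.

H_0 ≅ Z,  H_1 ≅ Z,  H_2 = 0.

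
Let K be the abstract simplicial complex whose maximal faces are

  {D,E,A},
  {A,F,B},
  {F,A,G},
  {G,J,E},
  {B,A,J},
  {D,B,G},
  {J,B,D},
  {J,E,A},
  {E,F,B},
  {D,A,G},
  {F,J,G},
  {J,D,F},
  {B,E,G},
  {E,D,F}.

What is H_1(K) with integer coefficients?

H_1 = Z^2.

Order the vertices as A < B < D < E < F < G < J. Listing each simplex with vertices in this order, K has dimension 2 with simplices:

  0-simplices (7): A, B, D, E, F, G, J
  1-simplices (21): AB, AD, AE, AF, AG, AJ, BD, BE, BF, BG, BJ, DE, DF, DG, DJ, EF, EG, EJ, FG, FJ, GJ
  2-simplices (14): ABF, ABJ, ADE, ADG, AEJ, AFG, BDG, BDJ, BEF, BEG, DEF, DFJ, EGJ, FGJ

giving chain groups C_0 ≅ Z^7, C_1 ≅ Z^21, C_2 ≅ Z^14.

∂_1: C_1 → C_0 is given by ∂[p,q] = [q] − [p].
The resulting 7×21 matrix has rank 6, and its Smith normal form has invariant factors (1,1,1,1,1,1).

The boundary map ∂_2: C_2 → C_1 acts by ∂[p,q,r] = [q,r] − [p,r] + [p,q]. For instance
  ∂ADG = DG − AG + AD,
  ∂ADE = DE − AE + AD.
The resulting 21×14 matrix has rank 13, and its Smith normal form has invariant factors (1,1,1,1,1,1,1,1,1,1,1,1,1).

Now H_k = ker ∂_k / im ∂_{k+1}, so:

  H_1: rank ker ∂_1 − rank ∂_2 = (21 − 6) − 13 = 2, and the invariant factors of ∂_2 are all 1, so H_1 = Z^2.

(K is a triangulation of the torus T^2.)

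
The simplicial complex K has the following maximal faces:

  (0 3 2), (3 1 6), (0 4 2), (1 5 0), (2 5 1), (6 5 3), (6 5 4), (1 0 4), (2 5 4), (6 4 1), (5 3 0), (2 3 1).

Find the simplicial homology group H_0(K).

Order the vertices as 0 < 1 < 2 < 3 < 4 < 5 < 6. Listing each simplex with vertices in this order, K has dimension 2 with simplices:

  0-simplices (7): [0], [1], [2], [3], [4], [5], [6]
  1-simplices (18): [0,1], [0,2], [0,3], [0,4], [0,5], [1,2], [1,3], [1,4], [1,5], [1,6], [2,3], [2,4], [2,5], [3,5], [3,6], [4,5], [4,6], [5,6]
  2-simplices (12): [0,1,4], [0,1,5], [0,2,3], [0,2,4], [0,3,5], [1,2,3], [1,2,5], [1,3,6], [1,4,6], [2,4,5], [3,5,6], [4,5,6]

so the chain groups are C_0 ≅ Z^7, C_1 ≅ Z^18, C_2 ≅ Z^12.

The boundary map ∂_1: C_1 → C_0 sends each edge [p,q] (with p < q) to q − p.
This gives a 7×18 integer matrix of rank 6; reducing to Smith normal form yields diagonal entries (1,1,1,1,1,1).

Boundary ∂_2: C_2 → C_1 maps a triangle to the signed sum of its edges. For instance
  ∂[0,1,4] = [1,4] − [0,4] + [0,1],
  ∂[1,4,6] = [4,6] − [1,6] + [1,4].
This gives a 18×12 integer matrix of rank 12; reducing to Smith normal form yields diagonal entries (1,1,1,1,1,1,1,1,1,1,1,2).

Now H_k = ker ∂_k / im ∂_{k+1}, so:

  H_0: rank C_0 − rank ∂_1 = 7 − 6 = 1, and the invariant factors of ∂_1 are all 1, so H_0 ≅ Z.

H_0 = Z.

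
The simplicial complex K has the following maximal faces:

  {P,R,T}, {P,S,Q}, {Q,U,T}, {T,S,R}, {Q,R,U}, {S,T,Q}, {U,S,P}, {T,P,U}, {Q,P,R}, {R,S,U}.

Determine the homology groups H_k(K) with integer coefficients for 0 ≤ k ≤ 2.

H_0 = Z,  H_1 = Z/2,  H_2 = 0.

Order the vertices as P < Q < R < S < T < U. Listing each simplex with vertices in this order, K has dimension 2 with simplices:

  0-simplices (6): P, Q, R, S, T, U
  1-simplices (15): PQ, PR, PS, PT, PU, QR, QS, QT, QU, RS, RT, RU, ST, SU, TU
  2-simplices (10): PQR, PQS, PRT, PSU, PTU, QRU, QST, QTU, RST, RSU

Hence C_0 ≅ Z^6, C_1 ≅ Z^15, C_2 ≅ Z^10.

Boundary ∂_1: C_1 → C_0 is given by ∂[p,q] = [q] − [p].
As a 6×15 matrix over Z this has rank 5, with invariant factors (1,1,1,1,1).

Boundary ∂_2: C_2 → C_1 acts by ∂[p,q,r] = [q,r] − [p,r] + [p,q]. For instance
  ∂PTU = TU − PU + PT,
  ∂PQS = QS − PS + PQ.
The 15×10 boundary matrix has rank 10 and Smith normal form diag(1,1,1,1,1,1,1,1,1,2).

Now H_k = ker ∂_k / im ∂_{k+1}, so:

  H_0: rank C_0 − rank ∂_1 = 6 − 5 = 1, and the invariant factors of ∂_1 are all 1, so H_0 = Z.
  H_1: rank ker ∂_1 − rank ∂_2 = (15 − 5) − 10 = 0, and ∂_2 has invariant factor 2 > 1, so H_1 = Z/2.
  H_2: rank ker ∂_2 − rank ∂_3 = (10 − 10) − 0 = 0, and there is no ∂_3, so H_2 = 0.

(K is a triangulation of the real projective plane RP^2.)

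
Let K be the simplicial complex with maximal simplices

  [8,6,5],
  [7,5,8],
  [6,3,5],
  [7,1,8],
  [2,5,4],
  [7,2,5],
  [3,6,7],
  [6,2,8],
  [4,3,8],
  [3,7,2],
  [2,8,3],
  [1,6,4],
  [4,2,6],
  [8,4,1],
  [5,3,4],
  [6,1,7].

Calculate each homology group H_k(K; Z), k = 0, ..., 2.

We work with the vertex ordering 1 < 2 < 3 < 4 < 5 < 6 < 7 < 8. The simplices of K, each written with vertices in increasing order, are:

  0-simplices (8): [1], [2], [3], [4], [5], [6], [7], [8]
  1-simplices (24): (24 of them)
  2-simplices (16): [1,4,6], [1,4,8], [1,6,7], [1,7,8], [2,3,7], [2,3,8], [2,4,5], [2,4,6], [2,5,7], [2,6,8], [3,4,5], [3,4,8], [3,5,6], [3,6,7], [5,6,8], [5,7,8]

so the chain groups are C_0 ≅ Z^8, C_1 ≅ Z^24, C_2 ≅ Z^16.

∂_1: C_1 → C_0 is given by ∂[p,q] = [q] − [p]. For instance
  ∂[3,6] = [6] − [3].
This gives a 8×24 integer matrix of rank 7; reducing to Smith normal form yields diagonal entries (1,1,1,1,1,1,1).

∂_2: C_2 → C_1 sends each 2-simplex [p,q,r] to [q,r] − [p,r] + [p,q]. For instance
  ∂[3,6,7] = [6,7] − [3,7] + [3,6],
  ∂[2,3,7] = [3,7] − [2,7] + [2,3].
The 24×16 boundary matrix has rank 15 and Smith normal form diag(1,1,1,1,1,1,1,1,1,1,1,1,1,1,1).

From H_k ≅ ker(∂_k) / im(∂_{k+1}) we obtain:

  H_0: rank C_0 − rank ∂_1 = 8 − 7 = 1, and the invariant factors of ∂_1 are all 1, so H_0 ≅ Z.
  H_1: rank ker ∂_1 − rank ∂_2 = (24 − 7) − 15 = 2, and the invariant factors of ∂_2 are all 1, so H_1 ≅ Z^2.
  H_2: rank ker ∂_2 − rank ∂_3 = (16 − 15) − 0 = 1, and there is no ∂_3, so H_2 ≅ Z.

(K is a triangulation of the torus T^2.)

H_0 ≅ Z,  H_1 ≅ Z^2,  H_2 ≅ Z.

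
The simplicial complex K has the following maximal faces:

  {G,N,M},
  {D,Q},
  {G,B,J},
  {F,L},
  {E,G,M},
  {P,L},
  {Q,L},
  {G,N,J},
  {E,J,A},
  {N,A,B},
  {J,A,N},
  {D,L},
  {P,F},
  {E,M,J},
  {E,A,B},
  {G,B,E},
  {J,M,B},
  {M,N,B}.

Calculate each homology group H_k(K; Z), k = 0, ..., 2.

H_0 ≅ Z^2,  H_1 ≅ Z^2 ⊕ Z_2,  H_2 = 0.

Order the vertices as A < B < D < E < F < G < J < L < M < N < P < Q. Listing each simplex with vertices in this order, K has dimension 2 with simplices:

  0-simplices (12): A, B, D, E, F, G, J, L, M, N, P, Q
  1-simplices (24): AB, AE, AJ, AN, BE, BG, BJ, BM, BN, DL, DQ, EG, EJ, EM, FL, FP, GJ, GM, GN, JM, JN, LP, LQ, MN
  2-simplices (12): ABE, ABN, AEJ, AJN, BEG, BGJ, BJM, BMN, EGM, EJM, GJN, GMN

giving chain groups C_0 ≅ Z^12, C_1 ≅ Z^24, C_2 ≅ Z^12.

∂_1: C_1 → C_0 is given by ∂[p,q] = [q] − [p]. For instance
  ∂AJ = J − A.
The resulting 12×24 matrix has rank 10, and its Smith normal form has invariant factors (1,1,1,1,1,1,1,1,1,1).

∂_2: C_2 → C_1 acts by ∂[p,q,r] = [q,r] − [p,r] + [p,q]. For instance
  ∂BMN = MN − BN + BM,
  ∂BGJ = GJ − BJ + BG.
The 24×12 boundary matrix has rank 12 and Smith normal form diag(1,1,1,1,1,1,1,1,1,1,1,2).

Reading off H_k = ker ∂_k / im ∂_{k+1}:

  H_0: rank C_0 − rank ∂_1 = 12 − 10 = 2, and the invariant factors of ∂_1 are all 1, so H_0 = Z^2.
  H_1: rank ker ∂_1 − rank ∂_2 = (24 − 10) − 12 = 2, and ∂_2 has invariant factor 2 > 1, so H_1 = Z^2 ⊕ Z_2.
  H_2: rank ker ∂_2 − rank ∂_3 = (12 − 12) − 0 = 0, and there is no ∂_3, so H_2 = 0.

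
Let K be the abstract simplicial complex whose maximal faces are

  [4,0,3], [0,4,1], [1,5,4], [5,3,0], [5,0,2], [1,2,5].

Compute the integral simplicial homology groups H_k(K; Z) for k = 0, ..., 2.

Take the total order 0 < 1 < 2 < 3 < 4 < 5 on the vertex set. Then K (dimension 2) consists of the simplices:

  0-simplices (6): [0], [1], [2], [3], [4], [5]
  1-simplices (12): [0,1], [0,2], [0,3], [0,4], [0,5], [1,2], [1,4], [1,5], [2,5], [3,4], [3,5], [4,5]
  2-simplices (6): [0,1,4], [0,2,5], [0,3,4], [0,3,5], [1,2,5], [1,4,5]

giving chain groups C_0 ≅ Z^6, C_1 ≅ Z^12, C_2 ≅ Z^6.

Boundary ∂_1: C_1 → C_0 maps an edge to its endpoints' difference, ∂[p,q] = q − p. For instance
  ∂[0,2] = [2] − [0].
As a 6×12 matrix over Z this has rank 5, with invariant factors (1,1,1,1,1).

The boundary map ∂_2: C_2 → C_1 maps a triangle to the signed sum of its edges. For instance
  ∂[0,3,4] = [3,4] − [0,4] + [0,3],
  ∂[0,3,5] = [3,5] − [0,5] + [0,3].
The 12×6 boundary matrix has rank 6 and Smith normal form diag(1,1,1,1,1,1).

From H_k ≅ ker(∂_k) / im(∂_{k+1}) we obtain:

  H_0: rank C_0 − rank ∂_1 = 6 − 5 = 1, and the invariant factors of ∂_1 are all 1, so H_0 = Z.
  H_1: rank ker ∂_1 − rank ∂_2 = (12 − 5) − 6 = 1, and the invariant factors of ∂_2 are all 1, so H_1 = Z.
  H_2: rank ker ∂_2 − rank ∂_3 = (6 − 6) − 0 = 0, and there is no ∂_3, so H_2 = 0.

H_0 ≅ Z,  H_1 ≅ Z,  H_2 = 0.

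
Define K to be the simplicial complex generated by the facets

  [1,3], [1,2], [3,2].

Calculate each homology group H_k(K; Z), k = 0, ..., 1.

H_0 ≅ Z,  H_1 ≅ Z.

Fix the vertex order 1 < 2 < 3 and write every simplex with vertices in increasing order. Then dim K = 1 and the simplices of K are:

  0-simplices (3): [1], [2], [3]
  1-simplices (3): [1,2], [1,3], [2,3]

so the chain groups are C_0 ≅ Z^3, C_1 ≅ Z^3.

Boundary ∂_1: C_1 → C_0 is given by ∂[p,q] = [q] − [p]. For instance
  ∂[1,2] = [2] − [1].
The resulting 3×3 matrix has rank 2, and its Smith normal form has invariant factors (1,1).

Now H_k = ker ∂_k / im ∂_{k+1}, so:

  H_0: rank C_0 − rank ∂_1 = 3 − 2 = 1, and the invariant factors of ∂_1 are all 1, so H_0 = Z.
  H_1: rank ker ∂_1 − rank ∂_2 = (3 − 2) − 0 = 1, and there is no ∂_2, so H_1 = Z.

As a check, the Euler characteristic is 3 − 3 = 0, which agrees with 1 − 1 = 0.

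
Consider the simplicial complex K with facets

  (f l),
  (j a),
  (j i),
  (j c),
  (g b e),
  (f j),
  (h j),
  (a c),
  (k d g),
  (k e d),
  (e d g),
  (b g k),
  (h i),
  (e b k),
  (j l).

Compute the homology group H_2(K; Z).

K has 12 vertices, 18 edges, 6 triangles.
rank ∂_2 = 5, rank ∂_3 = 0 ⇒ b_2 = 6 − 5 − 0 = 1. So H_2 = Z.

H_2 ≅ Z.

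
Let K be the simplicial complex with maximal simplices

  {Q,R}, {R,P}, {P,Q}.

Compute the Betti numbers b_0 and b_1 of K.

b_0 = 1, b_1 = 1.

We work with the vertex ordering P < Q < R. The simplices of K, each written with vertices in increasing order, are:

  0-simplices (3): P, Q, R
  1-simplices (3): PQ, PR, QR

Hence C_0 ≅ Z^3, C_1 ≅ Z^3.

Boundary ∂_1: C_1 → C_0 is given by ∂[p,q] = [q] − [p]. For instance
  ∂PQ = Q − P.
This gives a 3×3 integer matrix of rank 2; reducing to Smith normal form yields diagonal entries (1,1).

From H_k ≅ ker(∂_k) / im(∂_{k+1}) we obtain:

  H_0: rank C_0 − rank ∂_1 = 3 − 2 = 1, and the invariant factors of ∂_1 are all 1, so H_0 = Z.
  H_1: rank ker ∂_1 − rank ∂_2 = (3 − 2) − 0 = 1, and there is no ∂_2, so H_1 = Z.

Hence the Betti numbers are b_0 = 1, b_1 = 1.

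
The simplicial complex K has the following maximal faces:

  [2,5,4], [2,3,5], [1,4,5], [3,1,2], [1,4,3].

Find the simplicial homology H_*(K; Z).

H_0 ≅ Z,  H_1 ≅ Z,  H_2 = 0.

Take the total order 1 < 2 < 3 < 4 < 5 on the vertex set. Then K (dimension 2) consists of the simplices:

  0-simplices (5): [1], [2], [3], [4], [5]
  1-simplices (10): [1,2], [1,3], [1,4], [1,5], [2,3], [2,4], [2,5], [3,4], [3,5], [4,5]
  2-simplices (5): [1,2,3], [1,3,4], [1,4,5], [2,3,5], [2,4,5]

Hence C_0 ≅ Z^5, C_1 ≅ Z^10, C_2 ≅ Z^5.

Boundary ∂_1: C_1 → C_0 sends each edge [p,q] (with p < q) to q − p. For instance
  ∂[2,3] = [3] − [2].
The resulting 5×10 matrix has rank 4, and its Smith normal form has invariant factors (1,1,1,1).

The boundary map ∂_2: C_2 → C_1 maps a triangle to the signed sum of its edges. For instance
  ∂[1,3,4] = [3,4] − [1,4] + [1,3],
  ∂[1,4,5] = [4,5] − [1,5] + [1,4].
The resulting 10×5 matrix has rank 5, and its Smith normal form has invariant factors (1,1,1,1,1).

From H_k ≅ ker(∂_k) / im(∂_{k+1}) we obtain:

  H_0: rank C_0 − rank ∂_1 = 5 − 4 = 1, and the invariant factors of ∂_1 are all 1, so H_0 = Z.
  H_1: rank ker ∂_1 − rank ∂_2 = (10 − 4) − 5 = 1, and the invariant factors of ∂_2 are all 1, so H_1 = Z.
  H_2: rank ker ∂_2 − rank ∂_3 = (5 − 5) − 0 = 0, and there is no ∂_3, so H_2 = 0.

As a check, the Euler characteristic is 5 − 10 + 5 = 0, which agrees with 1 − 1 + 0 = 0.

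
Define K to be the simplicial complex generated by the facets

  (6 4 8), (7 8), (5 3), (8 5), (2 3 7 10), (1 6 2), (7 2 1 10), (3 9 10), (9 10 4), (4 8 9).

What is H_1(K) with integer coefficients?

H_1 = Z^3.

We work with the vertex ordering 1 < 2 < 3 < 4 < 5 < 6 < 7 < 8 < 9 < 10. The simplices of K, each written with vertices in increasing order, are:

  0-simplices (10): [1], [2], [3], [4], [5], [6], [7], [8], [9], [10]
  1-simplices (22): [1,2], [1,6], [1,7], [1,10], [2,3], [2,6], [2,7], [2,10], [3,5], [3,7], [3,9], [3,10], [4,6], [4,8], [4,9], [4,10], [5,8], [6,8], [7,8], [7,10], [8,9], [9,10]
  2-simplices (12): [1,2,6], [1,2,7], [1,2,10], [1,7,10], [2,3,7], [2,3,10], [2,7,10], [3,7,10], [3,9,10], [4,6,8], [4,8,9], [4,9,10]
  3-simplices (2): [1,2,7,10], [2,3,7,10]

Hence C_0 ≅ Z^10, C_1 ≅ Z^22, C_2 ≅ Z^12, C_3 ≅ Z^2.

∂_1: C_1 → C_0 is given by ∂[p,q] = [q] − [p]. For instance
  ∂[3,9] = [9] − [3].
The 10×22 boundary matrix has rank 9 and Smith normal form diag(1,1,1,1,1,1,1,1,1).

Boundary ∂_2: C_2 → C_1 sends each 2-simplex [p,q,r] to [q,r] − [p,r] + [p,q]. For instance
  ∂[2,3,7] = [3,7] − [2,7] + [2,3],
  ∂[4,6,8] = [6,8] − [4,8] + [4,6].
The 22×12 boundary matrix has rank 10 and Smith normal form diag(1,1,1,1,1,1,1,1,1,1).

∂_3: C_3 → C_2 sends each 3-simplex σ to the alternating sum Σ_i (−1)^i (σ with its i-th vertex removed). For instance
  ∂[1,2,7,10] = [2,7,10] − [1,7,10] + [1,2,10] − [1,2,7],
  ∂[2,3,7,10] = [3,7,10] − [2,7,10] + [2,3,10] − [2,3,7].
The resulting 12×2 matrix has rank 2, and its Smith normal form has invariant factors (1,1).

Computing H_k = (kernel of ∂_k) / (image of ∂_{k+1}):

  H_1: rank ker ∂_1 − rank ∂_2 = (22 − 9) − 10 = 3, and the invariant factors of ∂_2 are all 1, so H_1 ≅ Z^3.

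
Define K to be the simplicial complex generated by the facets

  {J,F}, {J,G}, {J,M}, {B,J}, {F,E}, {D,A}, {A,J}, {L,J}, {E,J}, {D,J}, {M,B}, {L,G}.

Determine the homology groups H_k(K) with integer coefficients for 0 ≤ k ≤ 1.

Take the total order A < B < D < E < F < G < J < L < M on the vertex set. Then K (dimension 1) consists of the simplices:

  0-simplices (9): A, B, D, E, F, G, J, L, M
  1-simplices (12): AD, AJ, BJ, BM, DJ, EF, EJ, FJ, GJ, GL, JL, JM

so the chain groups are C_0 ≅ Z^9, C_1 ≅ Z^12.

Boundary ∂_1: C_1 → C_0 maps an edge to its endpoints' difference, ∂[p,q] = q − p.
The resulting 9×12 matrix has rank 8, and its Smith normal form has invariant factors (1,1,1,1,1,1,1,1).

Reading off H_k = ker ∂_k / im ∂_{k+1}:

  H_0: rank C_0 − rank ∂_1 = 9 − 8 = 1, and the invariant factors of ∂_1 are all 1, so H_0 = Z.
  H_1: rank ker ∂_1 − rank ∂_2 = (12 − 8) − 0 = 4, and there is no ∂_2, so H_1 = Z^4.

H_0 = Z,  H_1 = Z^4.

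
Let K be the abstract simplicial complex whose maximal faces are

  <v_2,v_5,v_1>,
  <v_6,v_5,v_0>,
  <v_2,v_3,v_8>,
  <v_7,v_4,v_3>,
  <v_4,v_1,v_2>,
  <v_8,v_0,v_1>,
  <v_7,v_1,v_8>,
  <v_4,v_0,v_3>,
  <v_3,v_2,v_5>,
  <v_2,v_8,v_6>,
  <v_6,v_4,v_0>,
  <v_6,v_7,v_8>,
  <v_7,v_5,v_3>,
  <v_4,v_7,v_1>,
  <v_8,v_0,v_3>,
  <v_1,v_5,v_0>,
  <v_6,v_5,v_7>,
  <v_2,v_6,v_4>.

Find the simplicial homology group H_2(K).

K has 9 vertices, 27 edges, 18 triangles.
rank ∂_2 = 17, rank ∂_3 = 0 ⇒ b_2 = 18 − 17 − 0 = 1. So H_2 = Z.

H_2 = Z.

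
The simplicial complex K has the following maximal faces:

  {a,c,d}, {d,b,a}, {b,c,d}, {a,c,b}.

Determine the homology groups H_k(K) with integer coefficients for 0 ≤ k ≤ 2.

H_0 = Z,  H_1 = 0,  H_2 = Z.

Fix the vertex order a < b < c < d and write every simplex with vertices in increasing order. Then dim K = 2 and the simplices of K are:

  0-simplices (4): a, b, c, d
  1-simplices (6): ab, ac, ad, bc, bd, cd
  2-simplices (4): abc, abd, acd, bcd

so the chain groups are C_0 ≅ Z^4, C_1 ≅ Z^6, C_2 ≅ Z^4.

∂_1: C_1 → C_0 sends each edge [p,q] (with p < q) to q − p. For instance
  ∂ad = d − a.
This gives a 4×6 integer matrix of rank 3; reducing to Smith normal form yields diagonal entries (1,1,1).

Boundary ∂_2: C_2 → C_1 sends each 2-simplex [p,q,r] to [q,r] − [p,r] + [p,q]. For instance
  ∂bcd = cd − bd + bc,
  ∂acd = cd − ad + ac.
This gives a 6×4 integer matrix of rank 3; reducing to Smith normal form yields diagonal entries (1,1,1).

Computing H_k = (kernel of ∂_k) / (image of ∂_{k+1}):

  H_0: rank C_0 − rank ∂_1 = 4 − 3 = 1, and the invariant factors of ∂_1 are all 1, so H_0 = Z.
  H_1: rank ker ∂_1 − rank ∂_2 = (6 − 3) − 3 = 0, and the invariant factors of ∂_2 are all 1, so H_1 = 0.
  H_2: rank ker ∂_2 − rank ∂_3 = (4 − 3) − 0 = 1, and there is no ∂_3, so H_2 = Z.

As a check, the Euler characteristic is 4 − 6 + 4 = 2, which agrees with 1 − 0 + 1 = 2.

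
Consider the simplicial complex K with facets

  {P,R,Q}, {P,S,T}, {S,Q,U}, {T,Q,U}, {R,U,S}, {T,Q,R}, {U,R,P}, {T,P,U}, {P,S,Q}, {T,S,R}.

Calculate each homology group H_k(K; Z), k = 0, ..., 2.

Fix the vertex order P < Q < R < S < T < U and write every simplex with vertices in increasing order. Then dim K = 2 and the simplices of K are:

  0-simplices (6): P, Q, R, S, T, U
  1-simplices (15): PQ, PR, PS, PT, PU, QR, QS, QT, QU, RS, RT, RU, ST, SU, TU
  2-simplices (10): PQR, PQS, PRU, PST, PTU, QRT, QSU, QTU, RST, RSU

Hence C_0 ≅ Z^6, C_1 ≅ Z^15, C_2 ≅ Z^10.

∂_1: C_1 → C_0 sends each edge [p,q] (with p < q) to q − p. For instance
  ∂ST = T − S.
This gives a 6×15 integer matrix of rank 5; reducing to Smith normal form yields diagonal entries (1,1,1,1,1).

Boundary ∂_2: C_2 → C_1 maps a triangle to the signed sum of its edges. For instance
  ∂PST = ST − PT + PS,
  ∂RSU = SU − RU + RS.
The resulting 15×10 matrix has rank 10, and its Smith normal form has invariant factors (1,1,1,1,1,1,1,1,1,2).

Now H_k = ker ∂_k / im ∂_{k+1}, so:

  H_0: rank C_0 − rank ∂_1 = 6 − 5 = 1, and the invariant factors of ∂_1 are all 1, so H_0 = Z.
  H_1: rank ker ∂_1 − rank ∂_2 = (15 − 5) − 10 = 0, and ∂_2 has invariant factor 2 > 1, so H_1 = Z/2.
  H_2: rank ker ∂_2 − rank ∂_3 = (10 − 10) − 0 = 0, and there is no ∂_3, so H_2 = 0.

H_0 ≅ Z,  H_1 ≅ Z/2,  H_2 = 0.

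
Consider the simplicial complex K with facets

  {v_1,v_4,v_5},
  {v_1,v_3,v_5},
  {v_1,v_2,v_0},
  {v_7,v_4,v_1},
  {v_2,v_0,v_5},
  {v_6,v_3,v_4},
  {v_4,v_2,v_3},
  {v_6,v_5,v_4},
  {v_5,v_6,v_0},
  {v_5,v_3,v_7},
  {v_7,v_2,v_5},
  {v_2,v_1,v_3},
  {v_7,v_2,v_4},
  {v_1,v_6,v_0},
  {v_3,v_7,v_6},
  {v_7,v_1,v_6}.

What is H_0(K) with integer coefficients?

H_0 = Z.

Take the total order v_0 < v_1 < v_2 < v_3 < v_4 < v_5 < v_6 < v_7 on the vertex set. Then K (dimension 2) consists of the simplices:

  0-simplices (8): [v_0], [v_1], [v_2], [v_3], [v_4], [v_5], [v_6], [v_7]
  1-simplices (24): (24 of them)
  2-simplices (16): (16 of them)

Hence C_0 ≅ Z^8, C_1 ≅ Z^24, C_2 ≅ Z^16.

Boundary ∂_1: C_1 → C_0 is given by ∂[p,q] = [q] − [p]. For instance
  ∂[v_3,v_4] = [v_4] − [v_3].
This gives a 8×24 integer matrix of rank 7; reducing to Smith normal form yields diagonal entries (1,1,1,1,1,1,1).

Boundary ∂_2: C_2 → C_1 maps a triangle to the signed sum of its edges. For instance
  ∂[v_0,v_1,v_2] = [v_1,v_2] − [v_0,v_2] + [v_0,v_1],
  ∂[v_2,v_5,v_7] = [v_5,v_7] − [v_2,v_7] + [v_2,v_5].
This gives a 24×16 integer matrix of rank 15; reducing to Smith normal form yields diagonal entries (1,1,1,1,1,1,1,1,1,1,1,1,1,1,1).

From H_k ≅ ker(∂_k) / im(∂_{k+1}) we obtain:

  H_0: rank C_0 − rank ∂_1 = 8 − 7 = 1, and the invariant factors of ∂_1 are all 1, so H_0 = Z.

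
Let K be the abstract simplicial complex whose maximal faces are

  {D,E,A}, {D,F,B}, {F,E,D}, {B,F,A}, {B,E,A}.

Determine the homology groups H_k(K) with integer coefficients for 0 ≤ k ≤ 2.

Order the vertices as A < B < D < E < F. Listing each simplex with vertices in this order, K has dimension 2 with simplices:

  0-simplices (5): A, B, D, E, F
  1-simplices (10): AB, AD, AE, AF, BD, BE, BF, DE, DF, EF
  2-simplices (5): ABE, ABF, ADE, BDF, DEF

so the chain groups are C_0 ≅ Z^5, C_1 ≅ Z^10, C_2 ≅ Z^5.

Boundary ∂_1: C_1 → C_0 maps an edge to its endpoints' difference, ∂[p,q] = q − p. For instance
  ∂DF = F − D.
The 5×10 boundary matrix has rank 4 and Smith normal form diag(1,1,1,1).

The boundary map ∂_2: C_2 → C_1 sends each 2-simplex [p,q,r] to [q,r] − [p,r] + [p,q]. For instance
  ∂BDF = DF − BF + BD,
  ∂ABE = BE − AE + AB.
This gives a 10×5 integer matrix of rank 5; reducing to Smith normal form yields diagonal entries (1,1,1,1,1).

Computing H_k = (kernel of ∂_k) / (image of ∂_{k+1}):

  H_0: rank C_0 − rank ∂_1 = 5 − 4 = 1, and the invariant factors of ∂_1 are all 1, so H_0 = Z.
  H_1: rank ker ∂_1 − rank ∂_2 = (10 − 4) − 5 = 1, and the invariant factors of ∂_2 are all 1, so H_1 = Z.
  H_2: rank ker ∂_2 − rank ∂_3 = (5 − 5) − 0 = 0, and there is no ∂_3, so H_2 = 0.

H_0 ≅ Z,  H_1 ≅ Z,  H_2 = 0.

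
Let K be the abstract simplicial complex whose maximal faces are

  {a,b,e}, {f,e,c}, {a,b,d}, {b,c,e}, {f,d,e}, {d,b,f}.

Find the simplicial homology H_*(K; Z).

H_0 ≅ Z,  H_1 ≅ Z,  H_2 = 0.

K has 6 vertices, 12 edges, 6 triangles.
rank ∂_0 = 0, rank ∂_1 = 5 ⇒ b_0 = 6 − 0 − 5 = 1; all invariant factors of ∂_1 are 1 so no torsion. So H_0 ≅ Z.
rank ∂_1 = 5, rank ∂_2 = 6 ⇒ b_1 = 12 − 5 − 6 = 1; all invariant factors of ∂_2 are 1 so no torsion. So H_1 ≅ Z.
rank ∂_2 = 6, rank ∂_3 = 0 ⇒ b_2 = 6 − 6 − 0 = 0. So H_2 ≅ 0.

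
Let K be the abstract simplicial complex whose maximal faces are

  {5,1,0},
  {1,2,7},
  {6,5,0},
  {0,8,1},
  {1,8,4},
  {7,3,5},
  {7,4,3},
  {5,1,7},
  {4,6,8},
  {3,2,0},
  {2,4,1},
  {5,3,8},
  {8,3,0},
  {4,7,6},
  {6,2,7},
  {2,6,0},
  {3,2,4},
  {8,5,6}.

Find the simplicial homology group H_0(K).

H_0 ≅ Z.

Order the vertices as 0 < 1 < 2 < 3 < 4 < 5 < 6 < 7 < 8. Listing each simplex with vertices in this order, K has dimension 2 with simplices:

  0-simplices (9): [0], [1], [2], [3], [4], [5], [6], [7], [8]
  1-simplices (27): (27 of them)
  2-simplices (18): [0,1,5], [0,1,8], [0,2,3], [0,2,6], [0,3,8], [0,5,6], [1,2,4], [1,2,7], [1,4,8], [1,5,7], [2,3,4], [2,6,7], [3,4,7], [3,5,7], [3,5,8], [4,6,7], [4,6,8], [5,6,8]

Hence C_0 ≅ Z^9, C_1 ≅ Z^27, C_2 ≅ Z^18.

The boundary map ∂_1: C_1 → C_0 sends each edge [p,q] (with p < q) to q − p.
The 9×27 boundary matrix has rank 8 and Smith normal form diag(1,1,1,1,1,1,1,1).

∂_2: C_2 → C_1 maps a triangle to the signed sum of its edges. For instance
  ∂[1,5,7] = [5,7] − [1,7] + [1,5],
  ∂[1,4,8] = [4,8] − [1,8] + [1,4].
As a 27×18 matrix over Z this has rank 18, with invariant factors (1,1,1,1,1,1,1,1,1,1,1,1,1,1,1,1,1,2).

Computing H_k = (kernel of ∂_k) / (image of ∂_{k+1}):

  H_0: rank C_0 − rank ∂_1 = 9 − 8 = 1, and the invariant factors of ∂_1 are all 1, so H_0 ≅ Z.

(K is a triangulation of the Klein bottle.)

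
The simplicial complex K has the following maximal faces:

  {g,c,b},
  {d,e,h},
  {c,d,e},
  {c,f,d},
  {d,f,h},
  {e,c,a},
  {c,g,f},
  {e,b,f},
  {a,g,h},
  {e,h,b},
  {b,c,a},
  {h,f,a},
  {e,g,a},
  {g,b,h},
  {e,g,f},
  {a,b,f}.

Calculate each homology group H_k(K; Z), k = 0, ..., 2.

H_0 = Z,  H_1 = Z^2,  H_2 = Z.

Order the vertices as a < b < c < d < e < f < g < h. Listing each simplex with vertices in this order, K has dimension 2 with simplices:

  0-simplices (8): a, b, c, d, e, f, g, h
  1-simplices (24): ab, ac, ae, af, ag, ah, bc, be, bf, bg, bh, cd, ce, cf, cg, de, df, dh, ef, eg, eh, fg, fh, gh
  2-simplices (16): abc, abf, ace, aeg, afh, agh, bcg, bef, beh, bgh, cde, cdf, cfg, deh, dfh, efg

Hence C_0 ≅ Z^8, C_1 ≅ Z^24, C_2 ≅ Z^16.

The boundary map ∂_1: C_1 → C_0 sends each edge [p,q] (with p < q) to q − p. For instance
  ∂cg = g − c.
The resulting 8×24 matrix has rank 7, and its Smith normal form has invariant factors (1,1,1,1,1,1,1).

∂_2: C_2 → C_1 maps a triangle to the signed sum of its edges. For instance
  ∂beh = eh − bh + be,
  ∂abf = bf − af + ab.
As a 24×16 matrix over Z this has rank 15, with invariant factors (1,1,1,1,1,1,1,1,1,1,1,1,1,1,1).

From H_k ≅ ker(∂_k) / im(∂_{k+1}) we obtain:

  H_0: rank C_0 − rank ∂_1 = 8 − 7 = 1, and the invariant factors of ∂_1 are all 1, so H_0 = Z.
  H_1: rank ker ∂_1 − rank ∂_2 = (24 − 7) − 15 = 2, and the invariant factors of ∂_2 are all 1, so H_1 = Z^2.
  H_2: rank ker ∂_2 − rank ∂_3 = (16 − 15) − 0 = 1, and there is no ∂_3, so H_2 = Z.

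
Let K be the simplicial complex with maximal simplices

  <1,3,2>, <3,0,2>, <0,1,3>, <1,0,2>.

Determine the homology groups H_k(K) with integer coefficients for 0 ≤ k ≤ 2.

Take the total order 0 < 1 < 2 < 3 on the vertex set. Then K (dimension 2) consists of the simplices:

  0-simplices (4): [0], [1], [2], [3]
  1-simplices (6): [0,1], [0,2], [0,3], [1,2], [1,3], [2,3]
  2-simplices (4): [0,1,2], [0,1,3], [0,2,3], [1,2,3]

giving chain groups C_0 ≅ Z^4, C_1 ≅ Z^6, C_2 ≅ Z^4.

∂_1: C_1 → C_0 is given by ∂[p,q] = [q] − [p].
This gives a 4×6 integer matrix of rank 3; reducing to Smith normal form yields diagonal entries (1,1,1).

∂_2: C_2 → C_1 sends each 2-simplex [p,q,r] to [q,r] − [p,r] + [p,q]. For instance
  ∂[1,2,3] = [2,3] − [1,3] + [1,2],
  ∂[0,1,2] = [1,2] − [0,2] + [0,1].
This gives a 6×4 integer matrix of rank 3; reducing to Smith normal form yields diagonal entries (1,1,1).

From H_k ≅ ker(∂_k) / im(∂_{k+1}) we obtain:

  H_0: rank C_0 − rank ∂_1 = 4 − 3 = 1, and the invariant factors of ∂_1 are all 1, so H_0 ≅ Z.
  H_1: rank ker ∂_1 − rank ∂_2 = (6 − 3) − 3 = 0, and the invariant factors of ∂_2 are all 1, so H_1 ≅ 0.
  H_2: rank ker ∂_2 − rank ∂_3 = (4 − 3) − 0 = 1, and there is no ∂_3, so H_2 ≅ Z.

H_0 = Z,  H_1 = 0,  H_2 = Z.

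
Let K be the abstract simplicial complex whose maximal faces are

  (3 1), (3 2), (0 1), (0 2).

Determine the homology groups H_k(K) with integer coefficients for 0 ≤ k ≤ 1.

We work with the vertex ordering 0 < 1 < 2 < 3. The simplices of K, each written with vertices in increasing order, are:

  0-simplices (4): [0], [1], [2], [3]
  1-simplices (4): [0,1], [0,2], [1,3], [2,3]

Hence C_0 ≅ Z^4, C_1 ≅ Z^4.

Boundary ∂_1: C_1 → C_0 maps an edge to its endpoints' difference, ∂[p,q] = q − p.
The resulting 4×4 matrix has rank 3, and its Smith normal form has invariant factors (1,1,1).

Computing H_k = (kernel of ∂_k) / (image of ∂_{k+1}):

  H_0: rank C_0 − rank ∂_1 = 4 − 3 = 1, and the invariant factors of ∂_1 are all 1, so H_0 = Z.
  H_1: rank ker ∂_1 − rank ∂_2 = (4 − 3) − 0 = 1, and there is no ∂_2, so H_1 = Z.

(K is a triangulation of the circle S^1.)

H_0 ≅ Z,  H_1 ≅ Z.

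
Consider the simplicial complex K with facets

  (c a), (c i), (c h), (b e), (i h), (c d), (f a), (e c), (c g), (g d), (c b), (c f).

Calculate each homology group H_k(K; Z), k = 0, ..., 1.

We work with the vertex ordering a < b < c < d < e < f < g < h < i. The simplices of K, each written with vertices in increasing order, are:

  0-simplices (9): a, b, c, d, e, f, g, h, i
  1-simplices (12): ac, af, bc, be, cd, ce, cf, cg, ch, ci, dg, hi

Hence C_0 ≅ Z^9, C_1 ≅ Z^12.

∂_1: C_1 → C_0 sends each edge [p,q] (with p < q) to q − p. For instance
  ∂ce = e − c.
As a 9×12 matrix over Z this has rank 8, with invariant factors (1,1,1,1,1,1,1,1).

From H_k ≅ ker(∂_k) / im(∂_{k+1}) we obtain:

  H_0: rank C_0 − rank ∂_1 = 9 − 8 = 1, and the invariant factors of ∂_1 are all 1, so H_0 = Z.
  H_1: rank ker ∂_1 − rank ∂_2 = (12 − 8) − 0 = 4, and there is no ∂_2, so H_1 = Z^4.

H_0 ≅ Z,  H_1 ≅ Z^4.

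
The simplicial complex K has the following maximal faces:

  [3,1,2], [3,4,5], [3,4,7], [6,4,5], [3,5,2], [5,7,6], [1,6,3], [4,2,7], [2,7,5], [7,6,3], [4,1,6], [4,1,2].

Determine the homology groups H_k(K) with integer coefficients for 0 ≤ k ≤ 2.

H_0 ≅ Z,  H_1 ≅ Z/2,  H_2 = 0.

Fix the vertex order 1 < 2 < 3 < 4 < 5 < 6 < 7 and write every simplex with vertices in increasing order. Then dim K = 2 and the simplices of K are:

  0-simplices (7): [1], [2], [3], [4], [5], [6], [7]
  1-simplices (18): [1,2], [1,3], [1,4], [1,6], [2,3], [2,4], [2,5], [2,7], [3,4], [3,5], [3,6], [3,7], [4,5], [4,6], [4,7], [5,6], [5,7], [6,7]
  2-simplices (12): [1,2,3], [1,2,4], [1,3,6], [1,4,6], [2,3,5], [2,4,7], [2,5,7], [3,4,5], [3,4,7], [3,6,7], [4,5,6], [5,6,7]

so the chain groups are C_0 ≅ Z^7, C_1 ≅ Z^18, C_2 ≅ Z^12.

Boundary ∂_1: C_1 → C_0 maps an edge to its endpoints' difference, ∂[p,q] = q − p.
The 7×18 boundary matrix has rank 6 and Smith normal form diag(1,1,1,1,1,1).

Boundary ∂_2: C_2 → C_1 sends each 2-simplex [p,q,r] to [q,r] − [p,r] + [p,q]. For instance
  ∂[4,5,6] = [5,6] − [4,6] + [4,5],
  ∂[2,4,7] = [4,7] − [2,7] + [2,4].
The 18×12 boundary matrix has rank 12 and Smith normal form diag(1,1,1,1,1,1,1,1,1,1,1,2).

Reading off H_k = ker ∂_k / im ∂_{k+1}:

  H_0: rank C_0 − rank ∂_1 = 7 − 6 = 1, and the invariant factors of ∂_1 are all 1, so H_0 = Z.
  H_1: rank ker ∂_1 − rank ∂_2 = (18 − 6) − 12 = 0, and ∂_2 has invariant factor 2 > 1, so H_1 = Z/2.
  H_2: rank ker ∂_2 − rank ∂_3 = (12 − 12) − 0 = 0, and there is no ∂_3, so H_2 = 0.

(K is a triangulation of the real projective plane RP^2.)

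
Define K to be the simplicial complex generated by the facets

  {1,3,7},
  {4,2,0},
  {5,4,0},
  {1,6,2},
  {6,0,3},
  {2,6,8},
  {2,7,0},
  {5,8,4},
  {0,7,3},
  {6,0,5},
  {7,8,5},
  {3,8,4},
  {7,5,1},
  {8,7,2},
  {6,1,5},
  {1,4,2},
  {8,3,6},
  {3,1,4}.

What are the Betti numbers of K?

K has 9 vertices, 27 edges, 18 triangles.
rank ∂_0 = 0, rank ∂_1 = 8 ⇒ b_0 = 9 − 0 − 8 = 1; all invariant factors of ∂_1 are 1 so no torsion. So H_0 ≅ Z.
rank ∂_1 = 8, rank ∂_2 = 17 ⇒ b_1 = 27 − 8 − 17 = 2; all invariant factors of ∂_2 are 1 so no torsion. So H_1 ≅ Z^2.
rank ∂_2 = 17, rank ∂_3 = 0 ⇒ b_2 = 18 − 17 − 0 = 1. So H_2 ≅ Z.

b_0 = 1, b_1 = 2, b_2 = 1.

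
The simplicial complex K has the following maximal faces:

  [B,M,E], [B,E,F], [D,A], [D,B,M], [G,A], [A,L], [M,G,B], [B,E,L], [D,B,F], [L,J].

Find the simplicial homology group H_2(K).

K has 9 vertices, 16 edges, 6 triangles.
rank ∂_2 = 6, rank ∂_3 = 0 ⇒ b_2 = 6 − 6 − 0 = 0. So H_2 ≅ 0.

H_2 = 0.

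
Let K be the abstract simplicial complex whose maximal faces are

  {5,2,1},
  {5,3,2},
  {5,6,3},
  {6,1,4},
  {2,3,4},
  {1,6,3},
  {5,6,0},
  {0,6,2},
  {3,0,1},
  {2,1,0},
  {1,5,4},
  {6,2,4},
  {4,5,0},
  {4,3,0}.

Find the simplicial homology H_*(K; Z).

Order the vertices as 0 < 1 < 2 < 3 < 4 < 5 < 6. Listing each simplex with vertices in this order, K has dimension 2 with simplices:

  0-simplices (7): [0], [1], [2], [3], [4], [5], [6]
  1-simplices (21): [0,1], [0,2], [0,3], [0,4], [0,5], [0,6], [1,2], [1,3], [1,4], [1,5], [1,6], [2,3], [2,4], [2,5], [2,6], [3,4], [3,5], [3,6], [4,5], [4,6], [5,6]
  2-simplices (14): [0,1,2], [0,1,3], [0,2,6], [0,3,4], [0,4,5], [0,5,6], [1,2,5], [1,3,6], [1,4,5], [1,4,6], [2,3,4], [2,3,5], [2,4,6], [3,5,6]

so the chain groups are C_0 ≅ Z^7, C_1 ≅ Z^21, C_2 ≅ Z^14.

Boundary ∂_1: C_1 → C_0 sends each edge [p,q] (with p < q) to q − p.
The 7×21 boundary matrix has rank 6 and Smith normal form diag(1,1,1,1,1,1).

The boundary map ∂_2: C_2 → C_1 maps a triangle to the signed sum of its edges. For instance
  ∂[3,5,6] = [5,6] − [3,6] + [3,5],
  ∂[1,4,6] = [4,6] − [1,6] + [1,4].
The 21×14 boundary matrix has rank 13 and Smith normal form diag(1,1,1,1,1,1,1,1,1,1,1,1,1).

Reading off H_k = ker ∂_k / im ∂_{k+1}:

  H_0: rank C_0 − rank ∂_1 = 7 − 6 = 1, and the invariant factors of ∂_1 are all 1, so H_0 = Z.
  H_1: rank ker ∂_1 − rank ∂_2 = (21 − 6) − 13 = 2, and the invariant factors of ∂_2 are all 1, so H_1 = Z^2.
  H_2: rank ker ∂_2 − rank ∂_3 = (14 − 13) − 0 = 1, and there is no ∂_3, so H_2 = Z.

H_0 = Z,  H_1 = Z^2,  H_2 = Z.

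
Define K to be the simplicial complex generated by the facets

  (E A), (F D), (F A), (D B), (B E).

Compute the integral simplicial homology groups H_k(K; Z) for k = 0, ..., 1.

H_0 = Z,  H_1 = Z.

Order the vertices as A < B < D < E < F. Listing each simplex with vertices in this order, K has dimension 1 with simplices:

  0-simplices (5): A, B, D, E, F
  1-simplices (5): AE, AF, BD, BE, DF

Hence C_0 ≅ Z^5, C_1 ≅ Z^5.

∂_1: C_1 → C_0 sends each edge [p,q] (with p < q) to q − p. For instance
  ∂AE = E − A.
As a 5×5 matrix over Z this has rank 4, with invariant factors (1,1,1,1).

Reading off H_k = ker ∂_k / im ∂_{k+1}:

  H_0: rank C_0 − rank ∂_1 = 5 − 4 = 1, and the invariant factors of ∂_1 are all 1, so H_0 ≅ Z.
  H_1: rank ker ∂_1 − rank ∂_2 = (5 − 4) − 0 = 1, and there is no ∂_2, so H_1 ≅ Z.

As a check, the Euler characteristic is 5 − 5 = 0, which agrees with 1 − 1 = 0.
(K is a triangulation of the circle S^1.)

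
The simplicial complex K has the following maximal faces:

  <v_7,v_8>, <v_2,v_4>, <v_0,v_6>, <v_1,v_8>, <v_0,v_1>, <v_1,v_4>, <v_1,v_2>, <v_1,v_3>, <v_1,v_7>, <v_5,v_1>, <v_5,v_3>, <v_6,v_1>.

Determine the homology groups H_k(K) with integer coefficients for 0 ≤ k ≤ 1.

K has 9 vertices, 12 edges.
rank ∂_0 = 0, rank ∂_1 = 8 ⇒ b_0 = 9 − 0 − 8 = 1; all invariant factors of ∂_1 are 1 so no torsion. So H_0 = Z.
rank ∂_1 = 8, rank ∂_2 = 0 ⇒ b_1 = 12 − 8 − 0 = 4. So H_1 = Z^4.

H_0 ≅ Z,  H_1 ≅ Z^4.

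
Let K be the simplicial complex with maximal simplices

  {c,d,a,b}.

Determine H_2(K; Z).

H_2 ≅ 0.

Order the vertices as a < b < c < d. Listing each simplex with vertices in this order, K has dimension 3 with simplices:

  0-simplices (4): a, b, c, d
  1-simplices (6): ab, ac, ad, bc, bd, cd
  2-simplices (4): abc, abd, acd, bcd
  3-simplices (1): abcd

giving chain groups C_0 ≅ Z^4, C_1 ≅ Z^6, C_2 ≅ Z^4, C_3 ≅ Z^1.

∂_1: C_1 → C_0 sends each edge [p,q] (with p < q) to q − p.
As a 4×6 matrix over Z this has rank 3, with invariant factors (1,1,1).

Boundary ∂_2: C_2 → C_1 maps a triangle to the signed sum of its edges. For instance
  ∂acd = cd − ad + ac,
  ∂abd = bd − ad + ab.
This gives a 6×4 integer matrix of rank 3; reducing to Smith normal form yields diagonal entries (1,1,1).

Boundary ∂_3: C_3 → C_2 sends each 3-simplex σ to the alternating sum Σ_i (−1)^i (σ with its i-th vertex removed). For instance
  ∂abcd = bcd − acd + abd − abc.
As a 4×1 matrix over Z this has rank 1, with invariant factors (1).

Reading off H_k = ker ∂_k / im ∂_{k+1}:

  H_2: rank ker ∂_2 − rank ∂_3 = (4 − 3) − 1 = 0, and the invariant factors of ∂_3 are all 1, so H_2 = 0.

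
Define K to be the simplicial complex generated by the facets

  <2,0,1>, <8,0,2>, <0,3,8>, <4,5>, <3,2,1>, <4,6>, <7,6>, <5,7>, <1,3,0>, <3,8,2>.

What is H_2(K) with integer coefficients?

H_2 = Z.

Order the vertices as 0 < 1 < 2 < 3 < 4 < 5 < 6 < 7 < 8. Listing each simplex with vertices in this order, K has dimension 2 with simplices:

  0-simplices (9): [0], [1], [2], [3], [4], [5], [6], [7], [8]
  1-simplices (13): [0,1], [0,2], [0,3], [0,8], [1,2], [1,3], [2,3], [2,8], [3,8], [4,5], [4,6], [5,7], [6,7]
  2-simplices (6): [0,1,2], [0,1,3], [0,2,8], [0,3,8], [1,2,3], [2,3,8]

giving chain groups C_0 ≅ Z^9, C_1 ≅ Z^13, C_2 ≅ Z^6.

∂_1: C_1 → C_0 sends each edge [p,q] (with p < q) to q − p. For instance
  ∂[2,3] = [3] − [2].
This gives a 9×13 integer matrix of rank 7; reducing to Smith normal form yields diagonal entries (1,1,1,1,1,1,1).

The boundary map ∂_2: C_2 → C_1 maps a triangle to the signed sum of its edges. For instance
  ∂[0,2,8] = [2,8] − [0,8] + [0,2],
  ∂[0,1,3] = [1,3] − [0,3] + [0,1].
As a 13×6 matrix over Z this has rank 5, with invariant factors (1,1,1,1,1).

From H_k ≅ ker(∂_k) / im(∂_{k+1}) we obtain:

  H_2: rank ker ∂_2 − rank ∂_3 = (6 − 5) − 0 = 1, and there is no ∂_3, so H_2 = Z.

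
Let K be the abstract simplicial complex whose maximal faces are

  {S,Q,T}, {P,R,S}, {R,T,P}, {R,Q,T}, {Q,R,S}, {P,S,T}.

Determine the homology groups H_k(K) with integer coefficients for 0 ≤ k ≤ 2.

We work with the vertex ordering P < Q < R < S < T. The simplices of K, each written with vertices in increasing order, are:

  0-simplices (5): P, Q, R, S, T
  1-simplices (9): PR, PS, PT, QR, QS, QT, RS, RT, ST
  2-simplices (6): PRS, PRT, PST, QRS, QRT, QST

giving chain groups C_0 ≅ Z^5, C_1 ≅ Z^9, C_2 ≅ Z^6.

∂_1: C_1 → C_0 is given by ∂[p,q] = [q] − [p].
The resulting 5×9 matrix has rank 4, and its Smith normal form has invariant factors (1,1,1,1).

The boundary map ∂_2: C_2 → C_1 acts by ∂[p,q,r] = [q,r] − [p,r] + [p,q]. For instance
  ∂PRT = RT − PT + PR,
  ∂QST = ST − QT + QS.
The resulting 9×6 matrix has rank 5, and its Smith normal form has invariant factors (1,1,1,1,1).

Computing H_k = (kernel of ∂_k) / (image of ∂_{k+1}):

  H_0: rank C_0 − rank ∂_1 = 5 − 4 = 1, and the invariant factors of ∂_1 are all 1, so H_0 ≅ Z.
  H_1: rank ker ∂_1 − rank ∂_2 = (9 − 4) − 5 = 0, and the invariant factors of ∂_2 are all 1, so H_1 ≅ 0.
  H_2: rank ker ∂_2 − rank ∂_3 = (6 − 5) − 0 = 1, and there is no ∂_3, so H_2 ≅ Z.

H_0 ≅ Z,  H_1 = 0,  H_2 ≅ Z.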